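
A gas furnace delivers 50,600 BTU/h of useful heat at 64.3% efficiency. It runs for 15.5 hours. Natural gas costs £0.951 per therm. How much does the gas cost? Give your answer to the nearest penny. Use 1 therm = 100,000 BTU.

£11.60

Heat delivered = 50,600 BTU/h × 15.5 h = 784,300 BTU
Gas input = 784,300 / 0.643 = 1,219,751 BTU
= 1,219,751 / 100,000 = 12.2 therm
Cost = 12.2 × £0.951/therm = £11.60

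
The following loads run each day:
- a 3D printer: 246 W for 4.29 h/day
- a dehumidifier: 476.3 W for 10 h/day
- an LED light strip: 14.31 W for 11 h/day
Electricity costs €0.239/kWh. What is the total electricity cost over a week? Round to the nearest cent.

3D printer: 246 W × 4.29 h × 7 d = 7,387 Wh = 7.387 kWh
dehumidifier: 476.3 W × 10 h × 7 d = 33,341 Wh = 33.34 kWh
LED light strip: 14.31 W × 11 h × 7 d = 1,102 Wh = 1.102 kWh
Total energy = 7.387 + 33.34 + 1.102 = 41.83 kWh
Cost = 41.83 kWh × €0.239 = €10.00

€10.00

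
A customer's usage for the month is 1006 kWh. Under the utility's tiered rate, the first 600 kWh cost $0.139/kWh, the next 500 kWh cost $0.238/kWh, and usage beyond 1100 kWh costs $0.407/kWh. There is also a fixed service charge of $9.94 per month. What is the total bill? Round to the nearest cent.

First 600 kWh × $0.139 = $83.40
Next 406 kWh × $0.238 = $96.63
Remaining tier: 0 kWh (not reached)
Energy charge = $180.03; + service $9.94 = $189.97

$189.97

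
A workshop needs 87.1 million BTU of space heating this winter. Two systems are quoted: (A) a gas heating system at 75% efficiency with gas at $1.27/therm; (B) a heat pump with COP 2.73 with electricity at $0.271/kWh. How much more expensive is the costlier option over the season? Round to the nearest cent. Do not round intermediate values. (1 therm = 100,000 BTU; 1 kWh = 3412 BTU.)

$1059.16

Heat load = 87.1 × 10⁶ BTU = 87,100,000 BTU
Gas: input = 87,100,000 / 0.75 = 116,133,333 BTU = 1,161 therm → 1,161 × $1.27 = $1,474.89
Heat pump: 87,100,000 BTU / 3412 = 25,530 kWh heat; / 2.73 = 9,351 kWh in → × $0.271 = $2,534.05
Difference = |$1,474.89 − $2,534.05| = $1,059.16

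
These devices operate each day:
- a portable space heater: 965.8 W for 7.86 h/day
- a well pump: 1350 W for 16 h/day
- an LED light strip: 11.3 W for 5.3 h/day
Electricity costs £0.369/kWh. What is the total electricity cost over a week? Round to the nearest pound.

portable space heater: 965.8 W × 7.86 h × 7 d = 53,138 Wh = 53.14 kWh
well pump: 1350 W × 16 h × 7 d = 151,200 Wh = 151.2 kWh
LED light strip: 11.3 W × 5.3 h × 7 d = 419 Wh = 0.4192 kWh
Total energy = 53.14 + 151.2 + 0.4192 = 204.8 kWh
Cost = 204.8 kWh × £0.369 = £75.56 ≈ £76

£76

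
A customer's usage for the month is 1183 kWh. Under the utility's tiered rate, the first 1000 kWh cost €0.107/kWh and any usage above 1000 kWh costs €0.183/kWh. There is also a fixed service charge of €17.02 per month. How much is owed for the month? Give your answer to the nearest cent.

€157.51

First 1000 kWh × €0.107 = €107.00
Remaining 183 kWh × €0.183 = €33.49
Energy charge = €140.49; + service €17.02 = €157.51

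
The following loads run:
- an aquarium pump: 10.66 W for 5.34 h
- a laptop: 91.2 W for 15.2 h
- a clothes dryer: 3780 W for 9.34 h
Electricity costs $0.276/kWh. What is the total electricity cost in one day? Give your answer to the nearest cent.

$10.14

aquarium pump: 10.66 W × 5.34 h = 57 Wh = 0.05692 kWh
laptop: 91.2 W × 15.2 h = 1,386 Wh = 1.386 kWh
clothes dryer: 3780 W × 9.34 h = 35,305 Wh = 35.31 kWh
Total energy = 0.05692 + 1.386 + 35.31 = 36.75 kWh
Cost = 36.75 kWh × $0.276 = $10.14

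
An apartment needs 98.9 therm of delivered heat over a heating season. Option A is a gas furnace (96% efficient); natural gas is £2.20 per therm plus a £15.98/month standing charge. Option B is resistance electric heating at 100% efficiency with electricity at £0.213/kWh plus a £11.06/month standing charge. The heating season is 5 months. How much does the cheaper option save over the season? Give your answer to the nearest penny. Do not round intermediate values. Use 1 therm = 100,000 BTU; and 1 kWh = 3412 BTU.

£366.15

Heat load = 98.9 therm × 100,000 = 9,890,000 BTU
Gas: input = 9,890,000 / 0.96 = 10,302,083 BTU = 103 therm → 103 × £2.20 = £226.65; + 5 × £15.98 standing = £306.55
Electric: 9,890,000 BTU / 3412 = 2,899 kWh → × £0.213 = £617.40; + 5 × £11.06 standing = £672.70
Difference = |£306.55 − £672.70| = £366.15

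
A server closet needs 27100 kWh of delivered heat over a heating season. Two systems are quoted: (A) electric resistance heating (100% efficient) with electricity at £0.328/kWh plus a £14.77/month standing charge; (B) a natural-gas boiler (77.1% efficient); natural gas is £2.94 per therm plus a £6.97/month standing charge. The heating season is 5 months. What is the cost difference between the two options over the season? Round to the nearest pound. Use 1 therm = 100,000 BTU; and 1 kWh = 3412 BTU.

Heat load = 27100 kWh × 3412 = 92,465,200 BTU
Gas: input = 92,465,200 / 0.771 = 119,928,923 BTU = 1,199 therm → 1,199 × £2.94 = £3,525.91; + 5 × £6.97 standing = £3,560.76
Electric: 92,465,200 BTU / 3412 = 27,100 kWh → × £0.328 = £8,888.80; + 5 × £14.77 standing = £8,962.65
Difference = |£3,560.76 − £8,962.65| = £5,401.89 ≈ £5402

£5402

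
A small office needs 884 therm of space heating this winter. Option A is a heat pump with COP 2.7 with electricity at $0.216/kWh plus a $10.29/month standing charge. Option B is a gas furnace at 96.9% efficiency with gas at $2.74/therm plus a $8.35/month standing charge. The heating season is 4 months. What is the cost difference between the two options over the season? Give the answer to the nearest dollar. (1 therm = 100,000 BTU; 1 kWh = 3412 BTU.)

$419

Heat load = 884 therm × 100,000 = 88,400,000 BTU
Gas: input = 88,400,000 / 0.969 = 91,228,070 BTU = 912.3 therm → 912.3 × $2.74 = $2,499.65; + 4 × $8.35 standing = $2,533.05
Heat pump: 88,400,000 BTU / 3412 = 25,910 kWh heat; / 2.7 = 9,596 kWh in → × $0.216 = $2,072.68; + 4 × $10.29 standing = $2,113.84
Difference = |$2,533.05 − $2,113.84| = $419.20 ≈ $419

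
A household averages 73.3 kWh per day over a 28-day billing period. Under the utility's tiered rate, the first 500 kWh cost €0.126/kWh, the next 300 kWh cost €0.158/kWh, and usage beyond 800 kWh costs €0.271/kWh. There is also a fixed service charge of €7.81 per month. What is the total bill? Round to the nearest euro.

Usage = 73.3 kWh/day × 28 days = 2052.4 kWh
First 500 kWh × €0.126 = €63.00
Next 300 kWh × €0.158 = €47.40
Remaining 1252.4 kWh × €0.271 = €339.40
Energy charge = €449.80; + service €7.81 = €457.61 ≈ €458

€458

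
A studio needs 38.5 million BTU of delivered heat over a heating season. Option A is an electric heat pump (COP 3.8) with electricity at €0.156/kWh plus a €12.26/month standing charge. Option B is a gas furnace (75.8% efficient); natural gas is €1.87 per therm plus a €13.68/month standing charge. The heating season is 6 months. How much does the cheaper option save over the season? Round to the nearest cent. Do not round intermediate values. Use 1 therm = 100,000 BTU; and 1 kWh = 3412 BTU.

Heat load = 38.5 × 10⁶ BTU = 38,500,000 BTU
Gas: input = 38,500,000 / 0.758 = 50,791,557 BTU = 507.9 therm → 507.9 × €1.87 = €949.80; + 6 × €13.68 standing = €1,031.88
Heat pump: 38,500,000 BTU / 3412 = 11,280 kWh heat; / 3.8 = 2,969 kWh in → × €0.156 = €463.23; + 6 × €12.26 standing = €536.79
Difference = |€1,031.88 − €536.79| = €495.10

€495.10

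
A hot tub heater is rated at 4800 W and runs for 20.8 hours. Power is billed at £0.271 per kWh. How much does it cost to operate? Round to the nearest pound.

£27

Energy = 4800 W × 20.8 h = 99,840 Wh = 99.84 kWh
Cost = 99.84 kWh × £0.271/kWh = £27.06 ≈ £27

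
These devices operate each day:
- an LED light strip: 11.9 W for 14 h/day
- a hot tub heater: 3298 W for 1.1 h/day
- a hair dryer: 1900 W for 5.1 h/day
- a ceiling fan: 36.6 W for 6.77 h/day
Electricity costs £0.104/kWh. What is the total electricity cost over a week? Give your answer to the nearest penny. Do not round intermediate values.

£10.00

LED light strip: 11.9 W × 14 h × 7 d = 1,166 Wh = 1.166 kWh
hot tub heater: 3298 W × 1.1 h × 7 d = 25,395 Wh = 25.39 kWh
hair dryer: 1900 W × 5.1 h × 7 d = 67,830 Wh = 67.83 kWh
ceiling fan: 36.6 W × 6.77 h × 7 d = 1,734 Wh = 1.734 kWh
Total energy = 1.166 + 25.39 + 67.83 + 1.734 = 96.13 kWh
Cost = 96.13 kWh × £0.104 = £10.00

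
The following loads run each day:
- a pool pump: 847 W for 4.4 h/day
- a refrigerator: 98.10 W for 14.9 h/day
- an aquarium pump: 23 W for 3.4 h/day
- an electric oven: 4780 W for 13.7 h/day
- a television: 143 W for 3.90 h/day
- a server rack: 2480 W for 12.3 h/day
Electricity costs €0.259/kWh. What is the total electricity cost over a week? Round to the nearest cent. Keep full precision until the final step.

pool pump: 847 W × 4.4 h × 7 d = 26,088 Wh = 26.09 kWh
refrigerator: 98.10 W × 14.9 h × 7 d = 10,232 Wh = 10.23 kWh
aquarium pump: 23 W × 3.4 h × 7 d = 547 Wh = 0.5474 kWh
electric oven: 4780 W × 13.7 h × 7 d = 458,402 Wh = 458.4 kWh
television: 143 W × 3.90 h × 7 d = 3,904 Wh = 3.904 kWh
server rack: 2480 W × 12.3 h × 7 d = 213,528 Wh = 213.5 kWh
Total energy = 26.09 + 10.23 + 0.5474 + 458.4 + 3.904 + 213.5 = 712.7 kWh
Cost = 712.7 kWh × €0.259 = €184.59

€184.59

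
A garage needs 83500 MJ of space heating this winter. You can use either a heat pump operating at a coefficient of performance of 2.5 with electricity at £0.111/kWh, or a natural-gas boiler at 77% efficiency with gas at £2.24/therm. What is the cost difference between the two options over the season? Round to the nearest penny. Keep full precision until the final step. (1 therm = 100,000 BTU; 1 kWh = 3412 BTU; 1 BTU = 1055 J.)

Heat load = 83500 MJ = 83,500,000,000 J / 1055 = 79,146,919 BTU
Gas: input = 79,146,919 / 0.77 = 102,788,207 BTU = 1,028 therm → 1,028 × £2.24 = £2,302.46
Heat pump: 79,146,919 BTU / 3412 = 23,200 kWh heat; / 2.5 = 9,279 kWh in → × £0.111 = £1,029.93
Difference = |£2,302.46 − £1,029.93| = £1,272.53

£1272.53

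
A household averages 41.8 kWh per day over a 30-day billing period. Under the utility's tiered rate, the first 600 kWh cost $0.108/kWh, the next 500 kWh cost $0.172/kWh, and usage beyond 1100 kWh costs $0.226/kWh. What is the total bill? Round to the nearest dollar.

Usage = 41.8 kWh/day × 30 days = 1254 kWh
First 600 kWh × $0.108 = $64.80
Next 500 kWh × $0.172 = $86.00
Remaining 154 kWh × $0.226 = $34.80
Total = $185.60 ≈ $186

$186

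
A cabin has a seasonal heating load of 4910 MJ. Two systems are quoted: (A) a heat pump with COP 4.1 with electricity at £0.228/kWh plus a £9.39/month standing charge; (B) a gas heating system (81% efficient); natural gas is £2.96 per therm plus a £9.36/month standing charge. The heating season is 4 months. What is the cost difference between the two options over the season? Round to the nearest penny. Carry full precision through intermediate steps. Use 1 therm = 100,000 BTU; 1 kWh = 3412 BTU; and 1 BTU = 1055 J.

Heat load = 4910 MJ = 4,910,000,000 J / 1055 = 4,654,028 BTU
Gas: input = 4,654,028 / 0.81 = 5,745,714 BTU = 57.46 therm → 57.46 × £2.96 = £170.07; + 4 × £9.36 standing = £207.51
Heat pump: 4,654,028 BTU / 3412 = 1,364 kWh heat; / 4.1 = 332.7 kWh in → × £0.228 = £75.85; + 4 × £9.39 standing = £113.41
Difference = |£207.51 − £113.41| = £94.10

£94.10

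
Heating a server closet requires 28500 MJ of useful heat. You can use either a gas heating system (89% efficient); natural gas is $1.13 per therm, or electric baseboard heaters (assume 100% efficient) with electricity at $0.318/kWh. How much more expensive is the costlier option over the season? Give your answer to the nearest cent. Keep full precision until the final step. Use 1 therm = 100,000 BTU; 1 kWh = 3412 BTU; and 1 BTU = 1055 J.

Heat load = 28500 MJ = 28,500,000,000 J / 1055 = 27,014,218 BTU
Gas: input = 27,014,218 / 0.89 = 30,353,054 BTU = 303.5 therm → 303.5 × $1.13 = $342.99
Electric: 27,014,218 BTU / 3412 = 7,917 kWh → × $0.318 = $2,517.74
Difference = |$342.99 − $2,517.74| = $2,174.75

$2174.75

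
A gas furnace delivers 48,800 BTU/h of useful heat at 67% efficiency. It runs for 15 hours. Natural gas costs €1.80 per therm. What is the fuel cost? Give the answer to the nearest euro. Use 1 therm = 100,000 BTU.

Heat delivered = 48,800 BTU/h × 15 h = 732,000 BTU
Gas input = 732,000 / 0.67 = 1,092,537 BTU
= 1,092,537 / 100,000 = 10.93 therm
Cost = 10.93 × €1.80/therm = €19.67 ≈ €20

€20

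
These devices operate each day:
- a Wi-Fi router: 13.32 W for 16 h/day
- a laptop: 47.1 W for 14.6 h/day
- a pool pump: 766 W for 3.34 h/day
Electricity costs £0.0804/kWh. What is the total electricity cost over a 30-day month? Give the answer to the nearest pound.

Wi-Fi router: 13.32 W × 16 h × 30 d = 6,394 Wh = 6.394 kWh
laptop: 47.1 W × 14.6 h × 30 d = 20,630 Wh = 20.63 kWh
pool pump: 766 W × 3.34 h × 30 d = 76,753 Wh = 76.75 kWh
Total energy = 6.394 + 20.63 + 76.75 = 103.8 kWh
Cost = 103.8 kWh × £0.0804 = £8.34 ≈ £8

£8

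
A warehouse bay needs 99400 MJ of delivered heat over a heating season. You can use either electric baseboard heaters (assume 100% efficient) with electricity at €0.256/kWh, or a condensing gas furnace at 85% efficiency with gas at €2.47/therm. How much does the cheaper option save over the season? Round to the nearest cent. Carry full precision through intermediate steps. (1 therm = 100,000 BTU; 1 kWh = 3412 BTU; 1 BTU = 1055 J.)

Heat load = 99400 MJ = 99,400,000,000 J / 1055 = 94,218,009 BTU
Gas: input = 94,218,009 / 0.85 = 110,844,717 BTU = 1,108 therm → 1,108 × €2.47 = €2,737.86
Electric: 94,218,009 BTU / 3412 = 27,610 kWh → × €0.256 = €7,069.11
Difference = |€2,737.86 − €7,069.11| = €4,331.25

€4331.25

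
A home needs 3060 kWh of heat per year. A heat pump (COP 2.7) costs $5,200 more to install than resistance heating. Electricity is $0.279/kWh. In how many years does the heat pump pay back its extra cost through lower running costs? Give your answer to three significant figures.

Resistance: 3060 kWh × $0.279 = $853.74/yr
Heat pump: 3060 / 2.7 = 1133 kWh in → × $0.279 = $316.20/yr
Annual savings = $537.54
Payback = $5,200 / $537.54 = 9.67 years

9.67 years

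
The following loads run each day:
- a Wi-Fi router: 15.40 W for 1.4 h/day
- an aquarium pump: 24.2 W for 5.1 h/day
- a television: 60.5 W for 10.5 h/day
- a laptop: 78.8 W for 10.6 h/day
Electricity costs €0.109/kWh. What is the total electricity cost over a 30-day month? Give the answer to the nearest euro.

€5

Wi-Fi router: 15.40 W × 1.4 h × 30 d = 647 Wh = 0.6468 kWh
aquarium pump: 24.2 W × 5.1 h × 30 d = 3,703 Wh = 3.703 kWh
television: 60.5 W × 10.5 h × 30 d = 19,058 Wh = 19.06 kWh
laptop: 78.8 W × 10.6 h × 30 d = 25,058 Wh = 25.06 kWh
Total energy = 0.6468 + 3.703 + 19.06 + 25.06 = 48.47 kWh
Cost = 48.47 kWh × €0.109 = €5.28 ≈ €5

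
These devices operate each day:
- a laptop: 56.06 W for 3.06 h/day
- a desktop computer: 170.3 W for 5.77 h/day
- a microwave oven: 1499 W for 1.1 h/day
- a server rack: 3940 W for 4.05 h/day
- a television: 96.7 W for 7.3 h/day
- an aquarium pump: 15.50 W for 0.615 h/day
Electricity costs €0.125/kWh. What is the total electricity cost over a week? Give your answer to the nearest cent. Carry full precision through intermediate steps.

laptop: 56.06 W × 3.06 h × 7 d = 1,201 Wh = 1.201 kWh
desktop computer: 170.3 W × 5.77 h × 7 d = 6,878 Wh = 6.878 kWh
microwave oven: 1499 W × 1.1 h × 7 d = 11,542 Wh = 11.54 kWh
server rack: 3940 W × 4.05 h × 7 d = 111,699 Wh = 111.7 kWh
television: 96.7 W × 7.3 h × 7 d = 4,941 Wh = 4.941 kWh
aquarium pump: 15.50 W × 0.615 h × 7 d = 67 Wh = 0.06673 kWh
Total energy = 1.201 + 6.878 + 11.54 + 111.7 + 4.941 + 0.06673 = 136.3 kWh
Cost = 136.3 kWh × €0.125 = €17.04

€17.04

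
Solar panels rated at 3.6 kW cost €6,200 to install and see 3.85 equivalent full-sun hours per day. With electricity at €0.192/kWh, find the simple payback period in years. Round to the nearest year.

6 years

Daily generation = 3.6 kW × 3.85 h = 13.86 kWh
Annual generation = 13.86 × 365 = 5058.9 kWh
Annual savings = 5058.9 × €0.192 = €971.31
Payback = €6,200 / €971.31 = 6.38 years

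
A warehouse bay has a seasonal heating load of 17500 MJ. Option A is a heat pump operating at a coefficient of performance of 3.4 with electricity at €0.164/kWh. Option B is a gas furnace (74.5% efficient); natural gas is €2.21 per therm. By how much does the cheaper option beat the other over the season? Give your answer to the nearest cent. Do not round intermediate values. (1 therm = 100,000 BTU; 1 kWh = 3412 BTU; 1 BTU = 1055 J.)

€257.56

Heat load = 17500 MJ = 17,500,000,000 J / 1055 = 16,587,678 BTU
Gas: input = 16,587,678 / 0.745 = 22,265,339 BTU = 222.7 therm → 222.7 × €2.21 = €492.06
Heat pump: 16,587,678 BTU / 3412 = 4,862 kWh heat; / 3.4 = 1,430 kWh in → × €0.164 = €234.50
Difference = |€492.06 − €234.50| = €257.56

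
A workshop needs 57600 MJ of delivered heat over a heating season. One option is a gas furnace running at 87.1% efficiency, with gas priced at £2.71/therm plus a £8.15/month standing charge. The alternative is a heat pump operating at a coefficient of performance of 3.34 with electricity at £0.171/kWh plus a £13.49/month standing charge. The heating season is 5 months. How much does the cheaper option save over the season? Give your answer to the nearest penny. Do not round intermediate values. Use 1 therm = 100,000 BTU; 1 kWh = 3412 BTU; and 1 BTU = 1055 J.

£852.78

Heat load = 57600 MJ = 57,600,000,000 J / 1055 = 54,597,156 BTU
Gas: input = 54,597,156 / 0.871 = 62,683,302 BTU = 626.8 therm → 626.8 × £2.71 = £1,698.72; + 5 × £8.15 standing = £1,739.47
Heat pump: 54,597,156 BTU / 3412 = 16,000 kWh heat; / 3.34 = 4,791 kWh in → × £0.171 = £819.24; + 5 × £13.49 standing = £886.69
Difference = |£1,739.47 − £886.69| = £852.78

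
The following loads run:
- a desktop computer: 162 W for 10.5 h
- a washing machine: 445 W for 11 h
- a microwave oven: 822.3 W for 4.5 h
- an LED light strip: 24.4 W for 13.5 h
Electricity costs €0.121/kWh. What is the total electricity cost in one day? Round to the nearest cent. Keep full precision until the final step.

€1.29

desktop computer: 162 W × 10.5 h = 1,701 Wh = 1.701 kWh
washing machine: 445 W × 11 h = 4,895 Wh = 4.895 kWh
microwave oven: 822.3 W × 4.5 h = 3,700 Wh = 3.7 kWh
LED light strip: 24.4 W × 13.5 h = 329 Wh = 0.3294 kWh
Total energy = 1.701 + 4.895 + 3.7 + 0.3294 = 10.63 kWh
Cost = 10.63 kWh × €0.121 = €1.29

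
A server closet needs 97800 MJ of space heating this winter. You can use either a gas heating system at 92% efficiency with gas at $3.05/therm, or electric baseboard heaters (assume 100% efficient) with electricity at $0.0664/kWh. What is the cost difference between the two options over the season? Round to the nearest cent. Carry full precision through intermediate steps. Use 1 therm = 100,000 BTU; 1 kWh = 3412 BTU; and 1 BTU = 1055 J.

Heat load = 97800 MJ = 97,800,000,000 J / 1055 = 92,701,422 BTU
Gas: input = 92,701,422 / 0.92 = 100,762,415 BTU = 1,008 therm → 1,008 × $3.05 = $3,073.25
Electric: 92,701,422 BTU / 3412 = 27,170 kWh → × $0.0664 = $1,804.04
Difference = |$3,073.25 − $1,804.04| = $1,269.22

$1269.22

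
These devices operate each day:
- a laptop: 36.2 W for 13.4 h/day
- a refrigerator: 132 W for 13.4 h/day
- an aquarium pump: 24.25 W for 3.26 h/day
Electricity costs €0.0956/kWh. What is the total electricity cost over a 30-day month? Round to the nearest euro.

laptop: 36.2 W × 13.4 h × 30 d = 14,552 Wh = 14.55 kWh
refrigerator: 132 W × 13.4 h × 30 d = 53,064 Wh = 53.06 kWh
aquarium pump: 24.25 W × 3.26 h × 30 d = 2,372 Wh = 2.372 kWh
Total energy = 14.55 + 53.06 + 2.372 = 69.99 kWh
Cost = 69.99 kWh × €0.0956 = €6.69 ≈ €7

€7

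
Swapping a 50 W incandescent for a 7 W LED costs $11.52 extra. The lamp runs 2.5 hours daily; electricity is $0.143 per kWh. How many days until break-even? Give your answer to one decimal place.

749.4 days

Power saved = 50 − 7 = 43 W
Daily energy saved = 43 W × 2.5 h = 107.5 Wh = 0.1075 kWh
Daily savings = 0.1075 × $0.143 = $0.0154
Payback = $11.52 / $0.0154 per day = 749.4 days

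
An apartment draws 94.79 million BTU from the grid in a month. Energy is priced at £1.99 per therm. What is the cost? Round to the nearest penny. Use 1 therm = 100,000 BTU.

94.79 million BTU × (10 therm/million BTU) = 947.9 therm
Cost = 947.9 therm × £1.99/therm = £1,886.32

£1886.32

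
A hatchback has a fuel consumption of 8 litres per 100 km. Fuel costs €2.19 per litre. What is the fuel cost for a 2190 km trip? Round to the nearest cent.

Fuel = 8 L/100 km × 2190 km / 100 = 175.2 L
Cost = 175.2 L × €2.19/L = €383.69

€383.69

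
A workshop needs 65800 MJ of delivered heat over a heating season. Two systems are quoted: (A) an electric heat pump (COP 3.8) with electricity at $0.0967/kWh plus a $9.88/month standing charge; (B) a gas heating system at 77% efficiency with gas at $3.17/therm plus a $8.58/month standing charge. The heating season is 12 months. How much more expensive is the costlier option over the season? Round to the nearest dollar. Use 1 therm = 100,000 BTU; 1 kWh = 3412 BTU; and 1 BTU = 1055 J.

Heat load = 65800 MJ = 65,800,000,000 J / 1055 = 62,369,668 BTU
Gas: input = 62,369,668 / 0.77 = 80,999,569 BTU = 810 therm → 810 × $3.17 = $2,567.69; + 12 × $8.58 standing = $2,670.65
Heat pump: 62,369,668 BTU / 3412 = 18,280 kWh heat; / 3.8 = 4,810 kWh in → × $0.0967 = $465.17; + 12 × $9.88 standing = $583.73
Difference = |$2,670.65 − $583.73| = $2,086.92 ≈ $2087

$2087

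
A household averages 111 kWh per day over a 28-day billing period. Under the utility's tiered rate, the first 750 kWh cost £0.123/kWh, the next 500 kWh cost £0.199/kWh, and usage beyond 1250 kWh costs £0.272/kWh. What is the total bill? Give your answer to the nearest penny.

£697.13

Usage = 111 kWh/day × 28 days = 3108 kWh
First 750 kWh × £0.123 = £92.25
Next 500 kWh × £0.199 = £99.50
Remaining 1858 kWh × £0.272 = £505.38
Total = £697.13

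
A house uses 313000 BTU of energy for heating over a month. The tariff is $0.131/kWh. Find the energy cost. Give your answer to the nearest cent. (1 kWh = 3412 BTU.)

$12.02

313000 BTU × (0.00029308 kWh/BTU) = 91.74 kWh
Cost = 91.74 kWh × $0.131/kWh = $12.02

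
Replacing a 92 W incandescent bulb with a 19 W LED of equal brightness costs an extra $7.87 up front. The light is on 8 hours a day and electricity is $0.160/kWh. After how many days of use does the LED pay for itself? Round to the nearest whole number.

84 days

Power saved = 92 − 19 = 73 W
Daily energy saved = 73 W × 8 h = 584 Wh = 0.584 kWh
Daily savings = 0.584 × $0.160 = $0.0934
Payback = $7.87 / $0.0934 per day = 84.23 days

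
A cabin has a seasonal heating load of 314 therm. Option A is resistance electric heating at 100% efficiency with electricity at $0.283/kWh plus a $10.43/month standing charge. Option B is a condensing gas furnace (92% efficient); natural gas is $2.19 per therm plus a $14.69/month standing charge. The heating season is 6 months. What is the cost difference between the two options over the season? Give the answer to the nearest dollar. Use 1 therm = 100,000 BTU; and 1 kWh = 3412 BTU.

$1831

Heat load = 314 therm × 100,000 = 31,400,000 BTU
Gas: input = 31,400,000 / 0.92 = 34,130,435 BTU = 341.3 therm → 341.3 × $2.19 = $747.46; + 6 × $14.69 standing = $835.60
Electric: 31,400,000 BTU / 3412 = 9,203 kWh → × $0.283 = $2,604.40; + 6 × $10.43 standing = $2,666.98
Difference = |$835.60 − $2,666.98| = $1,831.38 ≈ $1831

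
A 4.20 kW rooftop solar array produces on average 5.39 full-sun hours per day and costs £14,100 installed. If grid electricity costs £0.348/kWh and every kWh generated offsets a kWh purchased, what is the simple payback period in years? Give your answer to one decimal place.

Daily generation = 4.20 kW × 5.39 h = 22.64 kWh
Annual generation = 22.64 × 365 = 8262.9 kWh
Annual savings = 8262.9 × £0.348 = £2,875.48
Payback = £14,100 / £2,875.48 = 4.9 years

4.9 years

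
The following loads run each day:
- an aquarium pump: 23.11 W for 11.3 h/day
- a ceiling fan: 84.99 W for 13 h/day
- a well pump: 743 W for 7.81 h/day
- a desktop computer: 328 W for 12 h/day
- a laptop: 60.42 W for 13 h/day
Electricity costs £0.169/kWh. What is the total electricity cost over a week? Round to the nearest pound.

aquarium pump: 23.11 W × 11.3 h × 7 d = 1,828 Wh = 1.828 kWh
ceiling fan: 84.99 W × 13 h × 7 d = 7,734 Wh = 7.734 kWh
well pump: 743 W × 7.81 h × 7 d = 40,620 Wh = 40.62 kWh
desktop computer: 328 W × 12 h × 7 d = 27,552 Wh = 27.55 kWh
laptop: 60.42 W × 13 h × 7 d = 5,498 Wh = 5.498 kWh
Total energy = 1.828 + 7.734 + 40.62 + 27.55 + 5.498 = 83.23 kWh
Cost = 83.23 kWh × £0.169 = £14.07 ≈ £14

£14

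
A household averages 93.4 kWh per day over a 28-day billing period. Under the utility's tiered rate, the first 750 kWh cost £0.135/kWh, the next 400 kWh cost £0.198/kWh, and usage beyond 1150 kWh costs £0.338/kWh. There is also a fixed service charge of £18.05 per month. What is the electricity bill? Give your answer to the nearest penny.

£693.74

Usage = 93.4 kWh/day × 28 days = 2615.2 kWh
First 750 kWh × £0.135 = £101.25
Next 400 kWh × £0.198 = £79.20
Remaining 1465.2 kWh × £0.338 = £495.24
Energy charge = £675.69; + service £18.05 = £693.74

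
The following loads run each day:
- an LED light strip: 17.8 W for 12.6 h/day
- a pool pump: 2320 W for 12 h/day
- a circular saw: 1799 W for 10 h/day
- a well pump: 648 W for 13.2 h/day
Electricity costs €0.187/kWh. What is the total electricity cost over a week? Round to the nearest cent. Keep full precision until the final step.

LED light strip: 17.8 W × 12.6 h × 7 d = 1,570 Wh = 1.57 kWh
pool pump: 2320 W × 12 h × 7 d = 194,880 Wh = 194.9 kWh
circular saw: 1799 W × 10 h × 7 d = 125,930 Wh = 125.9 kWh
well pump: 648 W × 13.2 h × 7 d = 59,875 Wh = 59.88 kWh
Total energy = 1.57 + 194.9 + 125.9 + 59.88 = 382.3 kWh
Cost = 382.3 kWh × €0.187 = €71.48

€71.48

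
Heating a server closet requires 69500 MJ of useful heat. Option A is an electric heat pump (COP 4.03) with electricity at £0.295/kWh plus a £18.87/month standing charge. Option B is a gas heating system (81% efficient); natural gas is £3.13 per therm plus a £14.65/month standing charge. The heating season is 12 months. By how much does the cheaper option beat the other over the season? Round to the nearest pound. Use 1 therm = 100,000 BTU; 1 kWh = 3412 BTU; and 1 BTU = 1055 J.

Heat load = 69500 MJ = 69,500,000,000 J / 1055 = 65,876,777 BTU
Gas: input = 65,876,777 / 0.81 = 81,329,355 BTU = 813.3 therm → 813.3 × £3.13 = £2,545.61; + 12 × £14.65 standing = £2,721.41
Heat pump: 65,876,777 BTU / 3412 = 19,310 kWh heat; / 4.03 = 4,791 kWh in → × £0.295 = £1,413.32; + 12 × £18.87 standing = £1,639.76
Difference = |£2,721.41 − £1,639.76| = £1,081.65 ≈ £1082

£1082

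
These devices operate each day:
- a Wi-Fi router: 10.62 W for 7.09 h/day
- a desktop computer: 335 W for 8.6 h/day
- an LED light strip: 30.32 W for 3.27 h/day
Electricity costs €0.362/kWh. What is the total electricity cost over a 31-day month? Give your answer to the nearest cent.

Wi-Fi router: 10.62 W × 7.09 h × 31 d = 2,334 Wh = 2.334 kWh
desktop computer: 335 W × 8.6 h × 31 d = 89,311 Wh = 89.31 kWh
LED light strip: 30.32 W × 3.27 h × 31 d = 3,074 Wh = 3.074 kWh
Total energy = 2.334 + 89.31 + 3.074 = 94.72 kWh
Cost = 94.72 kWh × €0.362 = €34.29

€34.29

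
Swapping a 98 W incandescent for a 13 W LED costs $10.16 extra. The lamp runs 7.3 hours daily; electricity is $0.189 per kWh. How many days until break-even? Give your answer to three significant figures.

86.6 days

Power saved = 98 − 13 = 85 W
Daily energy saved = 85 W × 7.3 h = 620.5 Wh = 0.6205 kWh
Daily savings = 0.6205 × $0.189 = $0.1173
Payback = $10.16 / $0.1173 per day = 86.63 days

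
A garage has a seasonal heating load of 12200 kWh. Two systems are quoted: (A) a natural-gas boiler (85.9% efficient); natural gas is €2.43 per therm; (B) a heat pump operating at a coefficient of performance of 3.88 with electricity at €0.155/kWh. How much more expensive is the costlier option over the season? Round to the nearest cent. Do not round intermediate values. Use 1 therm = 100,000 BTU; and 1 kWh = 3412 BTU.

Heat load = 12200 kWh × 3412 = 41,626,400 BTU
Gas: input = 41,626,400 / 0.859 = 48,459,139 BTU = 484.6 therm → 484.6 × €2.43 = €1,177.56
Heat pump: 41,626,400 BTU / 3412 = 12,200 kWh heat; / 3.88 = 3,144 kWh in → × €0.155 = €487.37
Difference = |€1,177.56 − €487.37| = €690.19

€690.19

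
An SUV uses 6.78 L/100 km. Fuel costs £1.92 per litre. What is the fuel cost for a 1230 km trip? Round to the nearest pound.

£160

Fuel = 6.78 L/100 km × 1230 km / 100 = 83.39 L
Cost = 83.39 L × £1.92/L = £160.12 ≈ £160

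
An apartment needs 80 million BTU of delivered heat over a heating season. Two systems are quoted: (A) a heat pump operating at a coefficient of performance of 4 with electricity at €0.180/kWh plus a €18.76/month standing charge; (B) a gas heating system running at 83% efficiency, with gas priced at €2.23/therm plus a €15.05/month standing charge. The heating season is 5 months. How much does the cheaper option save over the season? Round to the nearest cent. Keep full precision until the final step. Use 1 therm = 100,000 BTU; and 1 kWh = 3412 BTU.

Heat load = 80 × 10⁶ BTU = 80,000,000 BTU
Gas: input = 80,000,000 / 0.83 = 96,385,542 BTU = 963.9 therm → 963.9 × €2.23 = €2,149.40; + 5 × €15.05 standing = €2,224.65
Heat pump: 80,000,000 BTU / 3412 = 23,450 kWh heat; / 4 = 5,862 kWh in → × €0.180 = €1,055.10; + 5 × €18.76 standing = €1,148.90
Difference = |€2,224.65 − €1,148.90| = €1,075.75

€1075.75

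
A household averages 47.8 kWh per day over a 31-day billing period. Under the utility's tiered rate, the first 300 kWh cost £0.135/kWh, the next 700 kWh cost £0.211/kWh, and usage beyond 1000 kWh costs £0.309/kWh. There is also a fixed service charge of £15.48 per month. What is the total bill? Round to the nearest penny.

£352.56

Usage = 47.8 kWh/day × 31 days = 1481.8 kWh
First 300 kWh × £0.135 = £40.50
Next 700 kWh × £0.211 = £147.70
Remaining 481.8 kWh × £0.309 = £148.88
Energy charge = £337.08; + service £15.48 = £352.56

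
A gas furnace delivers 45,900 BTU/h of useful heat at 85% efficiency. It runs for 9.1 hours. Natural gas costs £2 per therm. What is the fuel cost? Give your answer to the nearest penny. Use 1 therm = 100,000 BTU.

£9.83

Heat delivered = 45,900 BTU/h × 9.1 h = 417,690 BTU
Gas input = 417,690 / 0.85 = 491,400 BTU
= 491,400 / 100,000 = 4.914 therm
Cost = 4.914 × £2/therm = £9.83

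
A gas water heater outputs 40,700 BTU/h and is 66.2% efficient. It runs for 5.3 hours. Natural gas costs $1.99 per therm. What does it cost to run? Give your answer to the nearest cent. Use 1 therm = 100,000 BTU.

$6.48

Heat delivered = 40,700 BTU/h × 5.3 h = 215,710 BTU
Gas input = 215,710 / 0.662 = 325,846 BTU
= 325,846 / 100,000 = 3.258 therm
Cost = 3.258 × $1.99/therm = $6.48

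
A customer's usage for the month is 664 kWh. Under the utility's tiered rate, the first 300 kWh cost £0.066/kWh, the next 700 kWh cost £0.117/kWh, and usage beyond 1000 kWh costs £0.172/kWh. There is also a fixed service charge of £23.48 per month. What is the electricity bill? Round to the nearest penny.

£85.87

First 300 kWh × £0.066 = £19.80
Next 364 kWh × £0.117 = £42.59
Remaining tier: 0 kWh (not reached)
Energy charge = £62.39; + service £23.48 = £85.87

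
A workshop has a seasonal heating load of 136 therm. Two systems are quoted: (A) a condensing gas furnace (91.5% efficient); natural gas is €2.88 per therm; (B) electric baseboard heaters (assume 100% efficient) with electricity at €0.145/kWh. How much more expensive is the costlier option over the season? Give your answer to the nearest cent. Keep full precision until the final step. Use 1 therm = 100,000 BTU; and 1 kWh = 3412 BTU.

€149.89

Heat load = 136 therm × 100,000 = 13,600,000 BTU
Gas: input = 13,600,000 / 0.915 = 14,863,388 BTU = 148.6 therm → 148.6 × €2.88 = €428.07
Electric: 13,600,000 BTU / 3412 = 3,986 kWh → × €0.145 = €577.96
Difference = |€428.07 − €577.96| = €149.89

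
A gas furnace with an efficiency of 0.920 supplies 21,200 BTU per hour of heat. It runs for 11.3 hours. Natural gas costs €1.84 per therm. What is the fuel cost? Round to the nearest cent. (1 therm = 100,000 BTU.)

Heat delivered = 21,200 BTU/h × 11.3 h = 239,560 BTU
Gas input = 239,560 / 0.920 = 260,391 BTU
= 260,391 / 100,000 = 2.604 therm
Cost = 2.604 × €1.84/therm = €4.79

€4.79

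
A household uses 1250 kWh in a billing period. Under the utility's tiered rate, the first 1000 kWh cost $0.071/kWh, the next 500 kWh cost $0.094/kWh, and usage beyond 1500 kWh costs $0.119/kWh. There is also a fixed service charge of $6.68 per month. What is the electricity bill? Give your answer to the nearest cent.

First 1000 kWh × $0.071 = $71.00
Next 250 kWh × $0.094 = $23.50
Remaining tier: 0 kWh (not reached)
Energy charge = $94.50; + service $6.68 = $101.18

$101.18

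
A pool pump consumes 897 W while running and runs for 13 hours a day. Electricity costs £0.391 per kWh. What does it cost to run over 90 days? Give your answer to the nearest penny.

Energy = 897 W × 13 h/day × 90 days = 1,049,490 Wh = 1,049 kWh
Cost = 1,049 kWh × £0.391/kWh = £410.35

£410.35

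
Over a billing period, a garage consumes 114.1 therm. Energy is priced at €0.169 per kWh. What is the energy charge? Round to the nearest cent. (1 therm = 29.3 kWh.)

€564.99

114.1 therm × (29.3 kWh/therm) = 3,343 kWh
Cost = 3,343 kWh × €0.169/kWh = €564.99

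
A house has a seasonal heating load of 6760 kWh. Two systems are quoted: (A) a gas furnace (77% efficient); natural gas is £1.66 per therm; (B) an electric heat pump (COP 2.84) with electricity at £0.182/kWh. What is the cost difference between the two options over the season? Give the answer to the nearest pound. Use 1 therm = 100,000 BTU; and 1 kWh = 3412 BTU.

£64

Heat load = 6760 kWh × 3412 = 23,065,120 BTU
Gas: input = 23,065,120 / 0.77 = 29,954,701 BTU = 299.5 therm → 299.5 × £1.66 = £497.25
Heat pump: 23,065,120 BTU / 3412 = 6,760 kWh heat; / 2.84 = 2,380 kWh in → × £0.182 = £433.21
Difference = |£497.25 − £433.21| = £64.04 ≈ £64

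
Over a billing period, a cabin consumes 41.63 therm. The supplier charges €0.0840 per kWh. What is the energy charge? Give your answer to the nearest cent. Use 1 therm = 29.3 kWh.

€102.46

41.63 therm × (29.3 kWh/therm) = 1,220 kWh
Cost = 1,220 kWh × €0.0840/kWh = €102.46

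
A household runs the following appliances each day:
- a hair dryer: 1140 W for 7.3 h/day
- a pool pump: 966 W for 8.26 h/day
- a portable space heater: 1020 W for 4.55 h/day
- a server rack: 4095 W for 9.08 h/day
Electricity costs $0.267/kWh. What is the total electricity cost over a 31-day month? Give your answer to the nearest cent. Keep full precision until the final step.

$481.10

hair dryer: 1140 W × 7.3 h × 31 d = 257,982 Wh = 258 kWh
pool pump: 966 W × 8.26 h × 31 d = 247,354 Wh = 247.4 kWh
portable space heater: 1020 W × 4.55 h × 31 d = 143,871 Wh = 143.9 kWh
server rack: 4095 W × 9.08 h × 31 d = 1,152,661 Wh = 1,153 kWh
Total energy = 258 + 247.4 + 143.9 + 1,153 = 1,802 kWh
Cost = 1,802 kWh × $0.267 = $481.10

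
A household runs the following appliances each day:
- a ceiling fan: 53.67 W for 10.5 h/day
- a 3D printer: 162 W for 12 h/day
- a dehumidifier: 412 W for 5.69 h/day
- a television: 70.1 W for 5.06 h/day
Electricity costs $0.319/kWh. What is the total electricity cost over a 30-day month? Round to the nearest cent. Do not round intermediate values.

ceiling fan: 53.67 W × 10.5 h × 30 d = 16,906 Wh = 16.91 kWh
3D printer: 162 W × 12 h × 30 d = 58,320 Wh = 58.32 kWh
dehumidifier: 412 W × 5.69 h × 30 d = 70,328 Wh = 70.33 kWh
television: 70.1 W × 5.06 h × 30 d = 10,641 Wh = 10.64 kWh
Total energy = 16.91 + 58.32 + 70.33 + 10.64 = 156.2 kWh
Cost = 156.2 kWh × $0.319 = $49.83

$49.83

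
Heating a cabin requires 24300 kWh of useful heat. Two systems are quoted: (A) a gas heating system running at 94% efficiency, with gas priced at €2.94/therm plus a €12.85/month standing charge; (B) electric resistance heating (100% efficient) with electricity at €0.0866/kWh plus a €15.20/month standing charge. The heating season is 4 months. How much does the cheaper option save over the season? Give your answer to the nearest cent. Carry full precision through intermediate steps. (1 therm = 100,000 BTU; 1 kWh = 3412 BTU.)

Heat load = 24300 kWh × 3412 = 82,911,600 BTU
Gas: input = 82,911,600 / 0.94 = 88,203,830 BTU = 882 therm → 882 × €2.94 = €2,593.19; + 4 × €12.85 standing = €2,644.59
Electric: 82,911,600 BTU / 3412 = 24,300 kWh → × €0.0866 = €2,104.38; + 4 × €15.20 standing = €2,165.18
Difference = |€2,644.59 − €2,165.18| = €479.41

€479.41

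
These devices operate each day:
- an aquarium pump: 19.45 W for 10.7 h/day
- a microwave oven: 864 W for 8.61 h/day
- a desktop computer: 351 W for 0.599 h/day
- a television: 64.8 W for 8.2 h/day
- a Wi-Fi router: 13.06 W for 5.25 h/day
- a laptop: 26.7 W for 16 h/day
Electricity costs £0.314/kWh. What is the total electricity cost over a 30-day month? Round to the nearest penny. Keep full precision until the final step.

£83.69

aquarium pump: 19.45 W × 10.7 h × 30 d = 6,243 Wh = 6.243 kWh
microwave oven: 864 W × 8.61 h × 30 d = 223,171 Wh = 223.2 kWh
desktop computer: 351 W × 0.599 h × 30 d = 6,307 Wh = 6.307 kWh
television: 64.8 W × 8.2 h × 30 d = 15,941 Wh = 15.94 kWh
Wi-Fi router: 13.06 W × 5.25 h × 30 d = 2,057 Wh = 2.057 kWh
laptop: 26.7 W × 16 h × 30 d = 12,816 Wh = 12.82 kWh
Total energy = 6.243 + 223.2 + 6.307 + 15.94 + 2.057 + 12.82 = 266.5 kWh
Cost = 266.5 kWh × £0.314 = £83.69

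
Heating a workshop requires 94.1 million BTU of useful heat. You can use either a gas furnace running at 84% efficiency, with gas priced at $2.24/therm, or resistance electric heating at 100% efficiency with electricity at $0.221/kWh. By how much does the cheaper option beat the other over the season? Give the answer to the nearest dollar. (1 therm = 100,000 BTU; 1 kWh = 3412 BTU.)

$3586

Heat load = 94.1 × 10⁶ BTU = 94,100,000 BTU
Gas: input = 94,100,000 / 0.840 = 112,023,810 BTU = 1,120 therm → 1,120 × $2.24 = $2,509.33
Electric: 94,100,000 BTU / 3412 = 27,580 kWh → × $0.221 = $6,094.99
Difference = |$2,509.33 − $6,094.99| = $3,585.65 ≈ $3586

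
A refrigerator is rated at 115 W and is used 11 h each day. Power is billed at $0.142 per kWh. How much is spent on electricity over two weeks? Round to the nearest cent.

$2.51

Energy = 115 W × 11 h/day × 14 days = 17,710 Wh = 17.71 kWh
Cost = 17.71 kWh × $0.142/kWh = $2.51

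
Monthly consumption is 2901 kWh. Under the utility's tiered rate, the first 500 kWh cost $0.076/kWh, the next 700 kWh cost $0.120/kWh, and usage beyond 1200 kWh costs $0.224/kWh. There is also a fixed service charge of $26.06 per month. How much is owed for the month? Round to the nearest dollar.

$529

First 500 kWh × $0.076 = $38.00
Next 700 kWh × $0.120 = $84.00
Remaining 1701 kWh × $0.224 = $381.02
Energy charge = $503.02; + service $26.06 = $529.08 ≈ $529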